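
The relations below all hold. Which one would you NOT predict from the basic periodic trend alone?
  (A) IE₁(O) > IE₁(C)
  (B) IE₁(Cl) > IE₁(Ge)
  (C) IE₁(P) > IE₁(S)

(C)

The general trend: first ionization energy increases across a period and decreases down a group.
(A) O (period 2, group 16) vs C (period 2, group 14): the stated order agrees with the simple trend.
(B) Cl (period 3, group 17) vs Ge (period 4, group 14): the stated order agrees with the simple trend.
(C) P (period 3, group 15) vs S (period 3, group 16): the stated order contradicts the simple trend.
The exception is (C): S (3p⁴) ionizes more easily than half-filled P (3p³) because the paired 3p electron in S is pushed out by e⁻–e⁻ repulsion.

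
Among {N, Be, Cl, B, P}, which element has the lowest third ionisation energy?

After 2 electrons have been removed, what remains? N²⁺ still has 3 valence electrons; Be²⁺ is the bare [He] core; Cl²⁺ still has 5 valence electrons; B²⁺ still has 1 valence electron; P²⁺ still has 3 valence electrons.
Core electrons are held far more tightly than valence electrons, so Be tops the IE_3 order.
Valence configurations: N²⁺ [He]2s²2p¹, Cl²⁺ [Ne]3s²3p³, B²⁺ [He]2s¹, P²⁺ [Ne]3s²3p¹.
Approximate IE_3 values (kJ/mol): N 4578, Be 14849, Cl 3822, B 3660, P 2914.
Putting it together, IE_3: P < B < Cl < N < Be.

P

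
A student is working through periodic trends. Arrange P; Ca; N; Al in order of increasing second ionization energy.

Ca < Al < P < N

After 1 electron has been removed, what remains? P⁺ still has 4 valence electrons; Ca⁺ still has 1 valence electron; N⁺ still has 4 valence electrons; Al⁺ still has 2 valence electrons.
All are still removing valence electrons, so compare the +1 ions as you would atoms: IE_2 generally rises across a period (higher Z_eff) and falls down a group (larger shell), subject to the usual subshell exceptions.
Valence configurations: P⁺ [Ne]3s²3p², Ca⁺ [Ar]4s¹, N⁺ [He]2s²2p², Al⁺ [Ne]3s².
Tabulated IE_2 (kJ/mol): P 1907, Ca 1145, N 2856, Al 1817.
Hence IE_2: Ca < Al < P < N.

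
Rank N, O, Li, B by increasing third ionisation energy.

B, N, O, Li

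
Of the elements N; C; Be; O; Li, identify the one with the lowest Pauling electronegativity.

Li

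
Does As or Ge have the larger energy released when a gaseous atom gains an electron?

Ge

Ge is in period 4, group 14; As is in period 4, group 15.
Electron affinity generally becomes more exothermic across a period toward the halogens and less exothermic down a group.
All lie in period 4; the across-period trend (electron affinity increases left to right) applies, with the exception below.
Note the exception: Ge has a higher electron affinity than As, contrary to the simple trend — adding an electron to As's half-filled 4p³ is unfavourable, so Ge (4p²) has the more exothermic EA.
Approximate values (kJ/mol): Ge 119, As 78.
So Ge has the larger energy released when a gaseous atom gains an electron (Ge > As).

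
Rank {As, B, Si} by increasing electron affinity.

B < As < Si

B is in period 2, group 13; Si is in period 3, group 14; As is in period 4, group 15.
Atoms with high Z_eff and room in the valence shell (especially the halogens) have the most exothermic electron affinities.
A diagonal step moves right (one effect) and down (the opposite effect) at once.
As > B: the two effects oppose for this pair; the across-period effect wins (78 vs 27 kJ/mol).
Si > As: the two effects oppose for this pair; the down-group effect wins (134 vs 78 kJ/mol).
Tabulated electron affinity (kJ/mol): B 27, Si 134, As 78.
So from lowest to highest: B < As < Si.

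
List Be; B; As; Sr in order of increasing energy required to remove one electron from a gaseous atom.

Be is in period 2, group 2; B is in period 2, group 13; As is in period 4, group 15; Sr is in period 5, group 2.
Across a period the outer electron is held more tightly (higher IE₁); down a group it sits in a higher shell, more shielded, and comes off more easily.
Neither a single period nor a single group — weigh both effects.
B > Sr: both effects reinforce here, so B is clearly the higher of the two.
Be > B: this pair runs against the simple trend — see the exception note.
As > Be: the two effects oppose for this pair; the across-period effect wins (947 vs 900 kJ/mol).
Note the exception: Be has a higher first ionization energy than B, contrary to the simple trend — removing B's lone 2p electron is easier than breaking Be's filled 2s².
Tabulated first ionization energy (kJ/mol): Be 900, B 801, As 947, Sr 550.
So from lowest to highest: Sr < B < Be < As.

Sr < B < Be < As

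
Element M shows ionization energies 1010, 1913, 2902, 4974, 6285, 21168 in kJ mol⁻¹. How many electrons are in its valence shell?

5

Look for the largest jump between consecutive ionization energies: IE6/IE5 ≈ 3.4, far larger than any earlier ratio.
That jump marks the point where a core electron is being removed. So the atom has 5 valence electrons.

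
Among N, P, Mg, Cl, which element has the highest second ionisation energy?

The second ionization energy removes an electron from the +1 ion. For each element: N⁺ still has 4 valence electrons; P⁺ still has 4 valence electrons; Mg⁺ still has 1 valence electron; Cl⁺ still has 6 valence electrons.
All are still removing valence electrons, so compare the +1 ions as you would atoms: IE_2 generally rises across a period (higher Z_eff) and falls down a group (larger shell), subject to the usual subshell exceptions.
Valence configurations: N⁺ [He]2s²2p², P⁺ [Ne]3s²3p², Mg⁺ [Ne]3s¹, Cl⁺ [Ne]3s²3p⁴.
Tabulated IE_2 (kJ/mol): N 2856, P 1907, Mg 1451, Cl 2298.
So the second ionization energies run Mg < P < Cl < N.

N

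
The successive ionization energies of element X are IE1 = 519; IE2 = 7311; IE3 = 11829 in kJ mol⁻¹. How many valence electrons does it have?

Look for the largest jump between consecutive ionization energies: IE2/IE1 ≈ 14.1, far larger than any earlier ratio.
That jump marks the point where a core electron is being removed. So the atom has 1 valence electron.

1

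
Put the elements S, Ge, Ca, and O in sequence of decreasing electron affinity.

O is in period 2, group 16; S is in period 3, group 16; Ca is in period 4, group 2; Ge is in period 4, group 14.
Electron affinity generally becomes more exothermic across a period toward the halogens and less exothermic down a group.
These span different periods and groups, so the two trends combine.
Ge > Ca: Ge lies to the right of Ca in period 4, so the across-period effect alone puts Ge higher.
O > Ge: relative to Ge, both the across-period and down-group shifts push O's electron affinity up.
S > O: this pair runs against the simple trend — see the exception note.
Note the exception: S has a higher electron affinity than O, contrary to the simple trend — the compact 2p subshell of O repels the added electron more than S's larger 3p does.
Tabulated electron affinity (kJ/mol): O 141, S 200, Ca 2, Ge 119.
So from highest to lowest: S > O > Ge > Ca.

S, O, Ge, Ca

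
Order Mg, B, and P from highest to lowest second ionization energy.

B, P, Mg

IE_2 is the cost of taking one more electron from the +1 cation: Mg⁺ still has 1 valence electron; B⁺ still has 2 valence electrons; P⁺ still has 4 valence electrons.
All are still removing valence electrons, so compare the +1 ions as you would atoms: IE_2 generally rises across a period (higher Z_eff) and falls down a group (larger shell), subject to the usual subshell exceptions.
Valence configurations: Mg⁺ [Ne]3s¹, B⁺ [He]2s², P⁺ [Ne]3s²3p².
Tabulated IE_2 (kJ/mol): Mg 1451, B 2427, P 1907.
So the second ionization energies run Mg < P < B.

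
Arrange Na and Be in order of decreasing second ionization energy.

Na, Be

IE_2 is the cost of taking one more electron from the +1 cation: Na⁺ is the bare [Ne] core; Be⁺ still has 1 valence electron.
Core electrons are held far more tightly than valence electrons, so Na tops the IE_2 order.
Approximate IE_2 values (kJ/mol): Na 4562, Be 1757.
Overall IE_2 order: Be < Na.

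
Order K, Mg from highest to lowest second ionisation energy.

The second ionization energy removes an electron from the +1 ion. For each element: K⁺ is the bare [Ar] core; Mg⁺ still has 1 valence electron.
Breaking into a closed-shell core is much more expensive than removing a leftover valence electron — K has the largest IE_2 here.
The numbers (kJ/mol): K 3052, Mg 1451.
Putting it together, IE_2: Mg < K.

K, Mg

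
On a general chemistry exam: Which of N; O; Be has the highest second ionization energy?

O

After 1 electron has been removed, what remains? N⁺ still has 4 valence electrons; O⁺ still has 5 valence electrons; Be⁺ still has 1 valence electron.
All are still removing valence electrons, so compare the +1 ions as you would atoms: IE_2 generally rises across a period (higher Z_eff) and falls down a group (larger shell), subject to the usual subshell exceptions.
Valence configurations: N⁺ [He]2s²2p², O⁺ [He]2s²2p³, Be⁺ [He]2s¹.
Approximate IE_2 values (kJ/mol): N 2856, O 3388, Be 1757.
Overall IE_2 order: Be < N < O.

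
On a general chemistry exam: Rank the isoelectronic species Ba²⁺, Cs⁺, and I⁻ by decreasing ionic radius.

I⁻ > Cs⁺ > Ba²⁺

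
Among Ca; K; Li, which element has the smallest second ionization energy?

Ca

IE_2 is the cost of taking one more electron from the +1 cation: Ca⁺ still has 1 valence electron; K⁺ is the bare [Ar] core; Li⁺ is the bare [He] core.
Core electrons are held far more tightly than valence electrons, so K and Li top the IE_2 order.
Approximate IE_2 values (kJ/mol): Ca 1145, K 3052, Li 7298.
Overall IE_2 order: Ca < K < Li.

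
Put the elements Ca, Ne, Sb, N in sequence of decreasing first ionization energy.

N is in period 2, group 15; Ne is in period 2, group 18; Ca is in period 4, group 2; Sb is in period 5, group 15.
IE₁ increases left→right with effective nuclear charge and decreases top→bottom as the valence shell moves farther out.
Here both period and group differ, so the two effects have to be weighed against each other.
Sb > Ca: the two effects oppose for this pair; the across-period effect wins (831 vs 590 kJ/mol).
N > Sb: they share group 15; the group trend gives N the larger value.
Ne > N: both are in period 2; the period trend gives Ne the larger value.
Approximate values (kJ/mol): N 1402, Ne 2081, Ca 590, Sb 831.
So from highest to lowest: Ne > N > Sb > Ca.

Ne > N > Sb > Ca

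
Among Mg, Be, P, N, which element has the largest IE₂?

N

Consider each +1 ion: Mg⁺ still has 1 valence electron; Be⁺ still has 1 valence electron; P⁺ still has 4 valence electrons; N⁺ still has 4 valence electrons.
All are still removing valence electrons, so compare the +1 ions as you would atoms: IE_2 generally rises across a period (higher Z_eff) and falls down a group (larger shell), subject to the usual subshell exceptions.
Valence configurations: Mg⁺ [Ne]3s¹, Be⁺ [He]2s¹, P⁺ [Ne]3s²3p², N⁺ [He]2s²2p².
Tabulated IE_2 (kJ/mol): Mg 1451, Be 1757, P 1907, N 2856.
Hence IE_2: Mg < Be < P < N.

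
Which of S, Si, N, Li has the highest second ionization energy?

Li

After 1 electron has been removed, what remains? S⁺ still has 5 valence electrons; Si⁺ still has 3 valence electrons; N⁺ still has 4 valence electrons; Li⁺ is the bare [He] core.
Core electrons are held far more tightly than valence electrons, so Li tops the IE_2 order.
Valence configurations: S⁺ [Ne]3s²3p³, Si⁺ [Ne]3s²3p¹, N⁺ [He]2s²2p².
The numbers (kJ/mol): S 2252, Si 1577, N 2856, Li 7298.
So the second ionization energies run Si < S < N < Li.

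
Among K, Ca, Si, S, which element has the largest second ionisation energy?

The second ionization energy removes an electron from the +1 ion. For each element: K⁺ is the bare [Ar] core; Ca⁺ still has 1 valence electron; Si⁺ still has 3 valence electrons; S⁺ still has 5 valence electrons.
Breaking into a closed-shell core is much more expensive than removing a leftover valence electron — K has the largest IE_2 here.
Valence configurations: Ca⁺ [Ar]4s¹, Si⁺ [Ne]3s²3p¹, S⁺ [Ne]3s²3p³.
Tabulated IE_2 (kJ/mol): K 3052, Ca 1145, Si 1577, S 2252.
Hence IE_2: Ca < Si < S < K.

K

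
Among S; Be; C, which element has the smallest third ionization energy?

S

IE_3 is the cost of taking one more electron from the +2 cation: S²⁺ still has 4 valence electrons; Be²⁺ is the bare [He] core; C²⁺ still has 2 valence electrons.
Core electrons are held far more tightly than valence electrons, so Be tops the IE_3 order.
Valence configurations: S²⁺ [Ne]3s²3p², C²⁺ [He]2s².
Tabulated IE_3 (kJ/mol): S 3357, Be 14849, C 4620.
Putting it together, IE_3: S < C < Be.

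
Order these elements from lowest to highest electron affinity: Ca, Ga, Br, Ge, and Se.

Ca < Ga < Ge < Se < Br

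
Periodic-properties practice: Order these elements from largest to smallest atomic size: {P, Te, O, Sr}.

O is in period 2, group 16; P is in period 3, group 15; Sr is in period 5, group 2; Te is in period 5, group 16.
Atomic radius shrinks across a period as nuclear charge pulls the same shell inward, and grows down a group as new shells are added.
These span different periods and groups, so the two trends combine.
P > O: relative to O, both the across-period and down-group shifts push P's atomic radius up.
Te > P: period and group pull opposite ways; the down-group shift dominates (136 vs 111 pm).
Sr > Te: Sr lies to the left of Te in period 5, so the across-period effect alone puts Sr larger.
Tabulated atomic radius (pm): O 63, P 111, Sr 185, Te 136.
So from largest to smallest: Sr > Te > P > O.

Sr > Te > P > O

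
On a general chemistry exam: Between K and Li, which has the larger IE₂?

The second ionization energy removes an electron from the +1 ion. For each element: K⁺ is the bare [Ar] core; Li⁺ is the bare [He] core.
All of these are removing an electron from a noble-gas core or deeper; the smaller core (lower principal quantum number) is held far more tightly, and within a period the higher nuclear charge binds the same core more tightly.
The numbers (kJ/mol): K 3052, Li 7298.
Hence IE_2: K < Li.

Li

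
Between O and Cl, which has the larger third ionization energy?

O

The third ionization energy removes an electron from the +2 ion. For each element: O²⁺ still has 4 valence electrons; Cl²⁺ still has 5 valence electrons.
All are still removing valence electrons, so compare the +2 ions as you would atoms: IE_3 generally rises across a period (higher Z_eff) and falls down a group (larger shell), subject to the usual subshell exceptions.
Valence configurations: O²⁺ [He]2s²2p², Cl²⁺ [Ne]3s²3p³.
The numbers (kJ/mol): O 5300, Cl 3822.
Hence IE_3: Cl < O.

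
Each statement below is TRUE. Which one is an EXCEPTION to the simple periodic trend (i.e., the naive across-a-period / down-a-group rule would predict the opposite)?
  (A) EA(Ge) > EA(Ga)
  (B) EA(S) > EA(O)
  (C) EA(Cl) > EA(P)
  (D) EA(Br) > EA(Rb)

(B)

The general trend: electron affinity increases across a period and decreases down a group.
(A) Ge (period 4, group 14) vs Ga (period 4, group 13): the stated order agrees with the simple trend.
(B) S (period 3, group 16) vs O (period 2, group 16): the stated order contradicts the simple trend.
(C) Cl (period 3, group 17) vs P (period 3, group 15): the stated order agrees with the simple trend.
(D) Br (period 4, group 17) vs Rb (period 5, group 1): the stated order agrees with the simple trend.
The exception is (B): the compact 2p subshell of O repels the added electron more than S's larger 3p does.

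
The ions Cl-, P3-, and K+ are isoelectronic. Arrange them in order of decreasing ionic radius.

All of these have 18 electrons, so size is governed by nuclear charge alone: the more protons, the stronger the pull on the same electron cloud, and the smaller the ion.
Nuclear charges: K+ (Z=19), Cl- (Z=17), P3- (Z=15).
Largest to smallest: P3- > Cl- > K+.

P3-, Cl-, K+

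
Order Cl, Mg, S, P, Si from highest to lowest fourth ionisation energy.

Mg > Cl > P > S > Si

IE_4 is the cost of taking one more electron from the +3 cation: Cl³⁺ still has 4 valence electrons; Mg³⁺ is already 1 electron into the core; S³⁺ still has 3 valence electrons; P³⁺ still has 2 valence electrons; Si³⁺ still has 1 valence electron.
Pulling an electron out of a noble-gas core costs far more than removing a remaining valence electron, so Mg sits at the high end of IE_4.
Valence configurations: Cl³⁺ [Ne]3s²3p², S³⁺ [Ne]3s²3p¹, P³⁺ [Ne]3s², Si³⁺ [Ne]3s¹.
S³⁺ loses a lone 3p electron whereas P³⁺ must break into a filled 3s² pair, so IE_4(P) > IE_4(S) even though S has the higher nuclear charge.
Approximate IE_4 values (kJ/mol): Cl 5159, Mg 10543, S 4556, P 4964, Si 4356.
Putting it together, IE_4: Si < S < P < Cl < Mg.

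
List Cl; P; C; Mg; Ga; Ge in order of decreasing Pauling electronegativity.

C is in period 2, group 14; Mg is in period 3, group 2; P is in period 3, group 15; Cl is in period 3, group 17; Ga is in period 4, group 13; Ge is in period 4, group 14.
Electronegativity increases across a period and decreases down a group, tracking effective nuclear charge and atomic size.
These span different periods and groups, so the two trends combine.
Ga > Mg: period and group pull opposite ways; the across-period shift dominates (1.81 vs 1.31).
Ge > Ga: Ge lies to the right of Ga in period 4, so the across-period effect alone puts Ge higher.
P > Ge: relative to Ge, both the across-period and down-group shifts push P's electronegativity up.
C > P: period and group pull opposite ways; the down-group shift dominates (2.55 vs 2.19).
Cl > C: the two effects oppose for this pair; the across-period effect wins (3.16 vs 2.55).
Approximate values (Pauling): C 2.55, Mg 1.31, P 2.19, Cl 3.16, Ga 1.81, Ge 2.01.
So from highest to lowest: Cl > C > P > Ge > Ga > Mg.

Cl > C > P > Ge > Ga > Mg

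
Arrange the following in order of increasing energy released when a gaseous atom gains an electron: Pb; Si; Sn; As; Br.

Pb, As, Sn, Si, Br

Si is in period 3, group 14; As is in period 4, group 15; Br is in period 4, group 17; Sn is in period 5, group 14; Pb is in period 6, group 14.
Electron affinity generally becomes more exothermic across a period toward the halogens and less exothermic down a group.
Here both period and group differ, so the two effects have to be weighed against each other.
As > Pb: both effects reinforce here, so As is clearly the higher of the two.
Sn > As: this pair runs against the simple trend — see the exception note.
Si > Sn: Si sits above Sn in group 14, so the down-group effect alone puts Si higher.
Br > Si: period and group pull opposite ways; the across-period shift dominates (325 vs 134 kJ/mol).
Note the exception: Sn has a higher electron affinity than As, contrary to the simple trend — adding an electron to As's half-filled np³ subshell costs electron-pairing energy.
Approximate values (kJ/mol): Si 134, As 78, Br 325, Sn 107, Pb 35.
So from lowest to highest: Pb < As < Sn < Si < Br.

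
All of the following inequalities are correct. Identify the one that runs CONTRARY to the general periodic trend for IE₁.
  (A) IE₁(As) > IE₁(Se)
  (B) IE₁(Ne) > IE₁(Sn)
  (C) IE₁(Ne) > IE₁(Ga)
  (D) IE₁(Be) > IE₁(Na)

(A)

The general trend: IE₁ increases across a period and decreases down a group.
(A) As (period 4, group 15) vs Se (period 4, group 16): the stated order contradicts the simple trend.
(B) Ne (period 2, group 18) vs Sn (period 5, group 14): the stated order agrees with the simple trend.
(C) Ne (period 2, group 18) vs Ga (period 4, group 13): the stated order agrees with the simple trend.
(D) Be (period 2, group 2) vs Na (period 3, group 1): the stated order agrees with the simple trend.
The exception is (A): Se (4p⁴) ionizes more easily than half-filled As (4p³).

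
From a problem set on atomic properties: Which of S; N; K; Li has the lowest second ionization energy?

The second ionization energy removes an electron from the +1 ion. For each element: S⁺ still has 5 valence electrons; N⁺ still has 4 valence electrons; K⁺ is the bare [Ar] core; Li⁺ is the bare [He] core.
Breaking into a closed-shell core is much more expensive than removing a leftover valence electron — K and Li have the largest IE_2 here.
Valence configurations: S⁺ [Ne]3s²3p³, N⁺ [He]2s²2p².
Approximate IE_2 values (kJ/mol): S 2252, N 2856, K 3052, Li 7298.
Putting it together, IE_2: S < N < K < Li.

S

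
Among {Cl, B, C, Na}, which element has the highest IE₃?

Na

The third ionization energy removes an electron from the +2 ion. For each element: Cl²⁺ still has 5 valence electrons; B²⁺ still has 1 valence electron; C²⁺ still has 2 valence electrons; Na²⁺ is already 1 electron into the core.
Core electrons are held far more tightly than valence electrons, so Na tops the IE_3 order.
Valence configurations: Cl²⁺ [Ne]3s²3p³, B²⁺ [He]2s¹, C²⁺ [He]2s².
Tabulated IE_3 (kJ/mol): Cl 3822, B 3660, C 4620, Na 6910.
So the third ionization energies run B < Cl < C < Na.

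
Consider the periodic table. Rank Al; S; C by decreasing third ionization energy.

C > S > Al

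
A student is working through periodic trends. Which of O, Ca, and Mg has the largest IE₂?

The second ionization energy removes an electron from the +1 ion. For each element: O⁺ still has 5 valence electrons; Ca⁺ still has 1 valence electron; Mg⁺ still has 1 valence electron.
All are still removing valence electrons, so compare the +1 ions as you would atoms: IE_2 generally rises across a period (higher Z_eff) and falls down a group (larger shell), subject to the usual subshell exceptions.
Valence configurations: O⁺ [He]2s²2p³, Ca⁺ [Ar]4s¹, Mg⁺ [Ne]3s¹.
Tabulated IE_2 (kJ/mol): O 3388, Ca 1145, Mg 1451.
Putting it together, IE_2: Ca < Mg < O.

O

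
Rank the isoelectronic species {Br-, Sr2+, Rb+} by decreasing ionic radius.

All of these have 36 electrons, so size is governed by nuclear charge alone: the more protons, the stronger the pull on the same electron cloud, and the smaller the ion.
Nuclear charges: Sr2+ (Z=38), Rb+ (Z=37), Br- (Z=35).
Largest to smallest: Br- > Rb+ > Sr2+.

Br-, Rb+, Sr2+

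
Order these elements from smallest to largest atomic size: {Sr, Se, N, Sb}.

Across a period the added protons contract the valence shell; down a group each new principal shell makes the atom larger.
These span different periods and groups, so the two trends combine.
Se > N: the two effects oppose for this pair; the down-group effect wins (116 vs 71 pm).
Sb > Se: relative to Se, both the across-period and down-group shifts push Sb's atomic radius up.
Sr > Sb: Sr lies to the left of Sb in period 5, so the across-period effect alone puts Sr larger.
For reference (pm): N 71, Se 116, Sr 185, Sb 140.
So from smallest to largest: N < Se < Sb < Sr.

N < Se < Sb < Sr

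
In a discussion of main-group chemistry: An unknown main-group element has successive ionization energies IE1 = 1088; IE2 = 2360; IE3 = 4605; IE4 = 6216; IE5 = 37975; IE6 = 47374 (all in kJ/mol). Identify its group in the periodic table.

Group 14

Look for the largest jump between consecutive ionization energies: IE5/IE4 ≈ 6.1, far larger than any earlier ratio.
That jump marks the point where a core electron is being removed. So the atom has 4 valence electrons.
A main-group element with 4 valence electrons is in group 14.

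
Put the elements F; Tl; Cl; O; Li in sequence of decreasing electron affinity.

Li is in period 2, group 1; O is in period 2, group 16; F is in period 2, group 17; Cl is in period 3, group 17; Tl is in period 6, group 13.
Electron affinity generally becomes more exothermic across a period toward the halogens and less exothermic down a group.
Here both period and group differ, so the two effects have to be weighed against each other.
Li > Tl: the two effects oppose for this pair; the down-group effect wins (60 vs 19 kJ/mol).
O > Li: O lies to the right of Li in period 2, so the across-period effect alone puts O higher.
F > O: F lies to the right of O in period 2, so the across-period effect alone puts F higher.
Cl > F: this pair runs against the simple trend — see the exception note.
Note the exception: Cl has a higher electron affinity than F, contrary to the simple trend — F's small 2p subshell makes the incoming electron feel strong e⁻–e⁻ repulsion, so Cl actually releases more energy on gaining an electron.
Tabulated electron affinity (kJ/mol): Li 60, O 141, F 328, Cl 349, Tl 19.
So from highest to lowest: Cl > F > O > Li > Tl.

Cl, F, O, Li, Tl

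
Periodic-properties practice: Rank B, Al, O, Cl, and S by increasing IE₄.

S < Cl < O < Al < B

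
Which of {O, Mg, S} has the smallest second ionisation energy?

The second ionization energy removes an electron from the +1 ion. For each element: O⁺ still has 5 valence electrons; Mg⁺ still has 1 valence electron; S⁺ still has 5 valence electrons.
All are still removing valence electrons, so compare the +1 ions as you would atoms: IE_2 generally rises across a period (higher Z_eff) and falls down a group (larger shell), subject to the usual subshell exceptions.
Valence configurations: O⁺ [He]2s²2p³, Mg⁺ [Ne]3s¹, S⁺ [Ne]3s²3p³.
Approximate IE_2 values (kJ/mol): O 3388, Mg 1451, S 2252.
Overall IE_2 order: Mg < S < O.

Mg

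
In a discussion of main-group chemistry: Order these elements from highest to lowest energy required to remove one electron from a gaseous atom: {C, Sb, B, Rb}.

C, Sb, B, Rb

B is in period 2, group 13; C is in period 2, group 14; Rb is in period 5, group 1; Sb is in period 5, group 15.
Across a period the outer electron is held more tightly (higher IE₁); down a group it sits in a higher shell, more shielded, and comes off more easily.
These span different periods and groups, so the two trends combine.
B > Rb: relative to Rb, both the across-period and down-group shifts push B's first ionization energy up.
Sb > B: the two effects oppose for this pair; the across-period effect wins (831 vs 801 kJ/mol).
C > Sb: period and group pull opposite ways; the down-group shift dominates (1086 vs 831 kJ/mol).
Tabulated first ionization energy (kJ/mol): B 801, C 1086, Rb 403, Sb 831.
So from highest to lowest: C > Sb > B > Rb.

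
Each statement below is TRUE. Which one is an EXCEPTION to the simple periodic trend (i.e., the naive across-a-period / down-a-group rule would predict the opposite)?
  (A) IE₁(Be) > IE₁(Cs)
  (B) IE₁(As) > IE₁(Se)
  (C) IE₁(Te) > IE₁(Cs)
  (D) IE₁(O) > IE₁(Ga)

(B)

The general trend: IE₁ increases across a period and decreases down a group.
(A) Be (period 2, group 2) vs Cs (period 6, group 1): the stated order agrees with the simple trend.
(B) As (period 4, group 15) vs Se (period 4, group 16): the stated order contradicts the simple trend.
(C) Te (period 5, group 16) vs Cs (period 6, group 1): the stated order agrees with the simple trend.
(D) O (period 2, group 16) vs Ga (period 4, group 13): the stated order agrees with the simple trend.
The exception is (B): Se (4p⁴) ionizes more easily than half-filled As (4p³).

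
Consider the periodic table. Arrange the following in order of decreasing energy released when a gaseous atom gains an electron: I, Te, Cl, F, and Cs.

Adding an electron releases more energy for atoms nearer the top right (short of the noble gases).
Here both period and group differ, so the two effects have to be weighed against each other.
Te > Cs: both effects reinforce here, so Te is clearly the higher of the two.
I > Te: I lies to the right of Te in period 5, so the across-period effect alone puts I higher.
F > I: they share group 17; the group trend gives F the larger value.
Cl > F: this pair runs against the simple trend — see the exception note.
Note the exception: Cl has a higher electron affinity than F, contrary to the simple trend — F's small 2p subshell makes the incoming electron feel strong e⁻–e⁻ repulsion, so Cl actually releases more energy on gaining an electron.
Tabulated electron affinity (kJ/mol): F 328, Cl 349, Te 190, I 295, Cs 46.
So from highest to lowest: Cl > F > I > Te > Cs.

Cl > F > I > Te > Cs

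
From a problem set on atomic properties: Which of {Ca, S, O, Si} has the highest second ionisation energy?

After 1 electron has been removed, what remains? Ca⁺ still has 1 valence electron; S⁺ still has 5 valence electrons; O⁺ still has 5 valence electrons; Si⁺ still has 3 valence electrons.
All are still removing valence electrons, so compare the +1 ions as you would atoms: IE_2 generally rises across a period (higher Z_eff) and falls down a group (larger shell), subject to the usual subshell exceptions.
Valence configurations: Ca⁺ [Ar]4s¹, S⁺ [Ne]3s²3p³, O⁺ [He]2s²2p³, Si⁺ [Ne]3s²3p¹.
Approximate IE_2 values (kJ/mol): Ca 1145, S 2252, O 3388, Si 1577.
Hence IE_2: Ca < Si < S < O.

O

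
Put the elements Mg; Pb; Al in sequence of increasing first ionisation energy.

Al < Pb < Mg

First ionization energy rises across a period (greater Z_eff holds electrons more tightly) and falls down a group (valence electrons are farther from the nucleus).
Neither a single period nor a single group — weigh both effects.
Pb > Al: period and group pull opposite ways; the across-period shift dominates (716 vs 578 kJ/mol).
Mg > Pb: the two effects oppose for this pair; the down-group effect wins (738 vs 716 kJ/mol).
Note the exception: Mg has a higher first ionization energy than Al, contrary to the simple trend — Al's single 3p electron is easier to remove than one from Mg's filled 3s².
Approximate values (kJ/mol): Mg 738, Al 578, Pb 716.
So from lowest to highest: Al < Pb < Mg.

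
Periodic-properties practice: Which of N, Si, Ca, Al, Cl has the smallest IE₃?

Consider each +2 ion: N²⁺ still has 3 valence electrons; Si²⁺ still has 2 valence electrons; Ca²⁺ is the bare [Ar] core; Al²⁺ still has 1 valence electron; Cl²⁺ still has 5 valence electrons.
Breaking into a closed-shell core is much more expensive than removing a leftover valence electron — Ca has the largest IE_3 here.
Valence configurations: N²⁺ [He]2s²2p¹, Si²⁺ [Ne]3s², Al²⁺ [Ne]3s¹, Cl²⁺ [Ne]3s²3p³.
The numbers (kJ/mol): N 4578, Si 3232, Ca 4912, Al 2745, Cl 3822.
So the third ionization energies run Al < Si < Cl < N < Ca.

Al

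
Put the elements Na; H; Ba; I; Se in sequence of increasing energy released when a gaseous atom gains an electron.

Ba < Na < H < Se < I

Atoms with high Z_eff and room in the valence shell (especially the halogens) have the most exothermic electron affinities.
These span different periods and groups, so the two trends combine.
Na > Ba: period and group pull opposite ways; the down-group shift dominates (53 vs 14 kJ/mol).
H > Na: H sits above Na in group 1, so the down-group effect alone puts H higher.
Se > H: the two effects oppose for this pair; the across-period effect wins (195 vs 73 kJ/mol).
I > Se: period and group pull opposite ways; the across-period shift dominates (295 vs 195 kJ/mol).
Tabulated electron affinity (kJ/mol): H 73, Na 53, Se 195, I 295, Ba 14.
So from lowest to highest: Ba < Na < H < Se < I.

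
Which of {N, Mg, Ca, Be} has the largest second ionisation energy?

N

Consider each +1 ion: N⁺ still has 4 valence electrons; Mg⁺ still has 1 valence electron; Ca⁺ still has 1 valence electron; Be⁺ still has 1 valence electron.
All are still removing valence electrons, so compare the +1 ions as you would atoms: IE_2 generally rises across a period (higher Z_eff) and falls down a group (larger shell), subject to the usual subshell exceptions.
Valence configurations: N⁺ [He]2s²2p², Mg⁺ [Ne]3s¹, Ca⁺ [Ar]4s¹, Be⁺ [He]2s¹.
Approximate IE_2 values (kJ/mol): N 2856, Mg 1451, Ca 1145, Be 1757.
Overall IE_2 order: Ca < Mg < Be < N.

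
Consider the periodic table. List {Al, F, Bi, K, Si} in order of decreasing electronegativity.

F is in period 2, group 17; Al is in period 3, group 13; Si is in period 3, group 14; K is in period 4, group 1; Bi is in period 6, group 15.
EN rises left→right (higher Z_eff, smaller atoms) and falls top→bottom (larger, more shielded atoms).
Here both period and group differ, so the two effects have to be weighed against each other.
Al > K: both effects reinforce here, so Al is clearly the higher of the two.
Si > Al: both are in period 3; the period trend gives Si the larger value.
Bi > Si: period and group pull opposite ways; the across-period shift dominates (2.02 vs 1.90).
F > Bi: relative to Bi, both the across-period and down-group shifts push F's electronegativity up.
Tabulated electronegativity (Pauling): F 3.98, Al 1.61, Si 1.90, K 0.82, Bi 2.02.
So from highest to lowest: F > Bi > Si > Al > K.

F > Bi > Si > Al > K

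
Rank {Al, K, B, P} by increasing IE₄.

P, K, Al, B

After 3 electrons have been removed, what remains? Al³⁺ is the bare [Ne] core; K³⁺ is already 2 electrons into the core; B³⁺ is the bare [He] core; P³⁺ still has 2 valence electrons.
Core electrons are held far more tightly than valence electrons, so K, Al and B top the IE_4 order.
Tabulated IE_4 (kJ/mol): Al 11577, K 5877, B 25026, P 4964.
Hence IE_4: P < K < Al < B.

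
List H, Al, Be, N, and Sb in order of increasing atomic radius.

H < N < Be < Al < Sb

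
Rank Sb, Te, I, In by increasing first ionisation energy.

In is in period 5, group 13; Sb is in period 5, group 15; Te is in period 5, group 16; I is in period 5, group 17.
IE₁ increases left→right with effective nuclear charge and decreases top→bottom as the valence shell moves farther out.
All lie in period 5, so first ionization energy increases left to right.
So from lowest to highest: In < Sb < Te < I.

In, Sb, Te, I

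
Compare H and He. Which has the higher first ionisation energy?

H is in period 1, group 1; He is in period 1, group 18.
Across a period the outer electron is held more tightly (higher IE₁); down a group it sits in a higher shell, more shielded, and comes off more easily.
All lie in period 1, so first ionization energy increases left to right.
So He has the higher first ionisation energy (He > H).

He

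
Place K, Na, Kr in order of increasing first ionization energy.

Na is in period 3, group 1; K is in period 4, group 1; Kr is in period 4, group 18.
Removing the outermost electron gets harder across a period and easier down a group.
These span different periods and groups, so the two trends combine.
Na > K: they share group 1; the group trend gives Na the larger value.
Kr > Na: the two effects oppose for this pair; the across-period effect wins (1351 vs 496 kJ/mol).
Tabulated first ionization energy (kJ/mol): Na 496, K 419, Kr 1351.
So from lowest to highest: K < Na < Kr.

K, Na, Kr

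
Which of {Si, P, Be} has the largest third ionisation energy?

Be

After 2 electrons have been removed, what remains? Si²⁺ still has 2 valence electrons; P²⁺ still has 3 valence electrons; Be²⁺ is the bare [He] core.
Core electrons are held far more tightly than valence electrons, so Be tops the IE_3 order.
Valence configurations: Si²⁺ [Ne]3s², P²⁺ [Ne]3s²3p¹.
P²⁺ loses a lone 3p electron whereas Si²⁺ must break into a filled 3s² pair, so IE_3(Si) > IE_3(P) even though P has the higher nuclear charge.
The numbers (kJ/mol): Si 3232, P 2914, Be 14849.
Putting it together, IE_3: P < Si < Be.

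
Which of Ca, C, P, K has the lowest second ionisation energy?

Ca

The second ionization energy removes an electron from the +1 ion. For each element: Ca⁺ still has 1 valence electron; C⁺ still has 3 valence electrons; P⁺ still has 4 valence electrons; K⁺ is the bare [Ar] core.
Core electrons are held far more tightly than valence electrons, so K tops the IE_2 order.
Valence configurations: Ca⁺ [Ar]4s¹, C⁺ [He]2s²2p¹, P⁺ [Ne]3s²3p².
Approximate IE_2 values (kJ/mol): Ca 1145, C 2353, P 1907, K 3052.
Overall IE_2 order: Ca < P < C < K.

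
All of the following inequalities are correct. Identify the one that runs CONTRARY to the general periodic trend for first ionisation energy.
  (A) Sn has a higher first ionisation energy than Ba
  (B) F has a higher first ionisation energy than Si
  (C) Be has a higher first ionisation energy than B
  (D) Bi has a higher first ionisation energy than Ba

(C)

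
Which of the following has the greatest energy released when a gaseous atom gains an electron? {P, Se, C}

C is in period 2, group 14; P is in period 3, group 15; Se is in period 4, group 16.
EA tends to increase across a period and decrease down a group, though the pattern is less regular than for IE or radius.
A diagonal step moves right (one effect) and down (the opposite effect) at once.
C > P: the two effects oppose for this pair; the down-group effect wins (122 vs 72 kJ/mol).
Se > C: the two effects oppose for this pair; the across-period effect wins (195 vs 122 kJ/mol).
Tabulated electron affinity (kJ/mol): C 122, P 72, Se 195.
The greatest energy released when a gaseous atom gains an electron among these belongs to Se.

Se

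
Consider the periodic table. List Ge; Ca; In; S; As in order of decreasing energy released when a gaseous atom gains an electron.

S > Ge > As > In > Ca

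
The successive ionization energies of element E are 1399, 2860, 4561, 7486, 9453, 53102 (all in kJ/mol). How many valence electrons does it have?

Look for the largest jump between consecutive ionization energies: IE6/IE5 ≈ 5.6, far larger than any earlier ratio.
That jump marks the point where a core electron is being removed. So the atom has 5 valence electrons.

5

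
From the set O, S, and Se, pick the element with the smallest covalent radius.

O

O is in period 2, group 16; S is in period 3, group 16; Se is in period 4, group 16.
Atomic radius shrinks across a period as nuclear charge pulls the same shell inward, and grows down a group as new shells are added.
All are in group 16, so atomic radius increases down the group.
The smallest covalent radius among these belongs to O.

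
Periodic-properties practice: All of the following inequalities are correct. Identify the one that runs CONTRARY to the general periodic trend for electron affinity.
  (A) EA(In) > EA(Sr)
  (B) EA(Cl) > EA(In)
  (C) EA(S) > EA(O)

(C)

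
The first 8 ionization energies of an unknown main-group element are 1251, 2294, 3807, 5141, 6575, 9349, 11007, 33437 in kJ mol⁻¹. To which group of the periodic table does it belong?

Group 17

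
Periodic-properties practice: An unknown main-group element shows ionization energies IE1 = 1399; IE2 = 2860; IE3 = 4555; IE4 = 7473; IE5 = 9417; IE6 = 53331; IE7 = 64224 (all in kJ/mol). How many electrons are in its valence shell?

5

Look for the largest jump between consecutive ionization energies: IE6/IE5 ≈ 5.7, far larger than any earlier ratio.
That jump marks the point where a core electron is being removed. So the atom has 5 valence electrons.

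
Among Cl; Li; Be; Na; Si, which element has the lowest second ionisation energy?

Si

After 1 electron has been removed, what remains? Cl⁺ still has 6 valence electrons; Li⁺ is the bare [He] core; Be⁺ still has 1 valence electron; Na⁺ is the bare [Ne] core; Si⁺ still has 3 valence electrons.
Pulling an electron out of a noble-gas core costs far more than removing a remaining valence electron, so Na and Li sit at the high end of IE_2.
Valence configurations: Cl⁺ [Ne]3s²3p⁴, Be⁺ [He]2s¹, Si⁺ [Ne]3s²3p¹.
Approximate IE_2 values (kJ/mol): Cl 2298, Li 7298, Be 1757, Na 4562, Si 1577.
Putting it together, IE_2: Si < Be < Cl < Na < Li.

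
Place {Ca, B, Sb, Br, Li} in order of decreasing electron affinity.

Li is in period 2, group 1; B is in period 2, group 13; Ca is in period 4, group 2; Br is in period 4, group 17; Sb is in period 5, group 15.
Atoms with high Z_eff and room in the valence shell (especially the halogens) have the most exothermic electron affinities.
These span different periods and groups, so the two trends combine.
B > Ca: relative to Ca, both the across-period and down-group shifts push B's electron affinity up.
Li > B: this pair runs against the simple trend — see the exception note.
Sb > Li: the two effects oppose for this pair; the across-period effect wins (103 vs 60 kJ/mol).
Br > Sb: relative to Sb, both the across-period and down-group shifts push Br's electron affinity up.
Note the exception: Li has a higher electron affinity than B, contrary to the simple trend — B's ns²np¹ configuration gives only a small electron affinity — the sparsely filled np subshell binds an added electron weakly.
Tabulated electron affinity (kJ/mol): Li 60, B 27, Ca 2, Br 325, Sb 103.
So from highest to lowest: Br > Sb > Li > B > Ca.

Br, Sb, Li, B, Ca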